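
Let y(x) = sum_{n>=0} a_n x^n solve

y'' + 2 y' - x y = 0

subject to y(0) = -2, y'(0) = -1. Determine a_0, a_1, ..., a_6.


Ansatz: y(x) = sum_{n>=0} a_n x^n, so y'(x) = sum_{n>=1} n a_n x^(n-1) and y''(x) = sum_{n>=2} n(n-1) a_n x^(n-2).
Substitute into P(x) y'' + Q(x) y' + R(x) y = 0 with P(x) = 1, Q(x) = 2, R(x) = -x, and match powers of x.
Initial conditions: a_0 = -2, a_1 = -1.
Setting the coefficient of each power of x to zero and solving order by order (substituting the coefficients already found):
  x^0: 2 a_2 + 2 a_1 = 0  ->  2 a_2 = -2 a_1 = 2  ->  a_2 = 1
  x^1: 6 a_3 + 4 a_2 - a_0 = 0  ->  6 a_3 = -4 a_2 + a_0 = -6  ->  a_3 = -1
  x^2: 12 a_4 + 6 a_3 - a_1 = 0  ->  12 a_4 = -6 a_3 + a_1 = 5  ->  a_4 = 5/12
  x^3: 20 a_5 + 8 a_4 - a_2 = 0  ->  20 a_5 = -8 a_4 + a_2 = -7/3  ->  a_5 = -7/60
  x^4: 30 a_6 + 10 a_5 - a_3 = 0  ->  30 a_6 = -10 a_5 + a_3 = 1/6  ->  a_6 = 1/180
Truncated series: y(x) = -2 - x + x^2 - x^3 + (5/12) x^4 - (7/60) x^5 + (1/180) x^6 + O(x^7).

a_0 = -2; a_1 = -1; a_2 = 1; a_3 = -1; a_4 = 5/12; a_5 = -7/60; a_6 = 1/180


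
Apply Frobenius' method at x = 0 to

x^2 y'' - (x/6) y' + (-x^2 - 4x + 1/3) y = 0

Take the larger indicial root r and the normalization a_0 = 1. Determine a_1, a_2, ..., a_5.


Write in Frobenius form y'' + (p(x)/x) y' + (q(x)/x^2) y = 0:
  p(x) = -1/6,  q(x) = -x^2 - 4x + 1/3.
Indicial equation: r(r-1) + (-1/6) r + (1/3) = 0 -> roots r_1 = 2/3, r_2 = 1/2.
Take r = r_1 = 2/3. Let y(x) = x^r sum_{n>=0} a_n x^n with a_0 = 1.
Substitute y = x^r sum a_n x^n and match x^{r+n}. The recurrence is
  D(n) a_n - 4 a_{n-1} - 1 a_{n-2} = 0,  where D(n) = (r+n)(r+n-1) + (-1/6)(r+n) + (1/3).
  a_n = [4 a_{n-1} + 1 a_{n-2}] / D(n).
Since the indicial polynomial factors as (r - r_1)(r - r_2), D(n) = (r_1 + n - r_1)(r_1 + n - r_2) = n(n + 1/6).
Evaluating step by step (a_0 = 1):
  n = 1: D(1) = 1(1 + 1/6) = 7/6; numerator = 4(1) = 4; a_1 = (4)/(7/6) = 24/7
  n = 2: D(2) = 2(2 + 1/6) = 13/3; numerator = 4(24/7) + 1(1) = 103/7; a_2 = (103/7)/(13/3) = 309/91
  n = 3: D(3) = 3(3 + 1/6) = 19/2; numerator = 4(309/91) + 1(24/7) = 1548/91; a_3 = (1548/91)/(19/2) = 3096/1729
  n = 4: D(4) = 4(4 + 1/6) = 50/3; numerator = 4(3096/1729) + 1(309/91) = 18255/1729; a_4 = (18255/1729)/(50/3) = 10953/17290
  n = 5: D(5) = 5(5 + 1/6) = 155/6; numerator = 4(10953/17290) + 1(3096/1729) = 37386/8645; a_5 = (37386/8645)/(155/6) = 7236/43225

r = 2/3; a_0 = 1; a_1 = 24/7; a_2 = 309/91; a_3 = 3096/1729; a_4 = 10953/17290; a_5 = 7236/43225


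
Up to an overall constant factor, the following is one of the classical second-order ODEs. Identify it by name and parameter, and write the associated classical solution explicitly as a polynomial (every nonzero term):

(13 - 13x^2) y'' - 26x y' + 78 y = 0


All three coefficients share the factor 13; dividing through by 13 gives  (1 - x^2) y'' - 2x y' + 6 y = 0.
This matches the Legendre equation (1 - x^2) y'' - 2x y' + n(n+1) y = 0 (note the -2x y' term) with n(n+1) = 6, so n = 2; the polynomial solution is P_2(x).
With y = sum_k a_k x^k, matching x^k gives (k+2)(k+1) a_{k+2} = [k(k+1) - n(n+1)] a_k = (k - 2)(k + 3) a_k. The right side vanishes at k = 2, so the series with the parity of 2 terminates at degree 2.
Standard normalization (P_n(1) = 1): leading coefficient (2n)!/(2^n (n!)^2) = 24/(4*4) = 3/2, so a_2 = 3/2. Work downward with a_k = (k+1)(k+2) a_{k+2} / ((k - 2)(k + 3)):
  a_0 = (1)(2)(3/2) / ((0 - 2)(0 + 3)) = 3/(-6) = -1/2
Hence P_2(x) = 3 x^2/2 - 1/2.

P_2(x); series = 3 x^2/2 - 1/2


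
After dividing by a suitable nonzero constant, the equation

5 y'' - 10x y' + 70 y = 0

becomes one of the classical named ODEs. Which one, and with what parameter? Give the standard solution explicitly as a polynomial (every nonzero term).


All three coefficients share the factor 5; dividing through by 5 gives  y'' - 2x y' + 14 y = 0.
This matches the Hermite equation y'' - 2x y' + 2n y = 0 with 2n = 14, so n = 7; the polynomial solution is H_7(x).
With y = sum_k a_k x^k, matching x^k gives (k+2)(k+1) a_{k+2} = 2(k - n) a_k = 2(k - 7) a_k. The right side vanishes at k = 7, so the series with the parity of 7 terminates at degree 7.
Standard normalization: leading coefficient of H_n is 2^n, so a_7 = 2^7 = 128. Work downward with a_k = (k+1)(k+2) a_{k+2} / (2(k - n)):
  a_5 = (6)(7)(128) / (2(5 - 7)) = 5376/(-4) = -1344
  a_3 = (4)(5)(-1344) / (2(3 - 7)) = -26880/(-8) = 3360
  a_1 = (2)(3)(3360) / (2(1 - 7)) = 20160/(-12) = -1680
Hence H_7(x) = 128 x^7 - 1344 x^5 + 3360 x^3 - 1680 x.

H_7(x); series = 128 x^7 - 1344 x^5 + 3360 x^3 - 1680 x


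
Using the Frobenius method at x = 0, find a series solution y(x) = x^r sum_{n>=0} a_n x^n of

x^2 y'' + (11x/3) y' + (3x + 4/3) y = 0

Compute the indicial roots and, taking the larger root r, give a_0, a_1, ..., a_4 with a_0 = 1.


Write in Frobenius form y'' + (p(x)/x) y' + (q(x)/x^2) y = 0:
  p(x) = 11/3,  q(x) = 3x + 4/3.
Indicial equation: r(r-1) + (11/3) r + (4/3) = 0 -> roots r_1 = -2/3, r_2 = -2.
Take r = r_1 = -2/3. Let y(x) = x^r sum_{n>=0} a_n x^n with a_0 = 1.
Substitute y = x^r sum a_n x^n and match x^{r+n}. The recurrence is
  D(n) a_n + 3 a_{n-1} = 0,  where D(n) = (r+n)(r+n-1) + (11/3)(r+n) + (4/3).
  a_n = -3 / D(n) * a_{n-1}.
Since the indicial polynomial factors as (r - r_1)(r - r_2), D(n) = (r_1 + n - r_1)(r_1 + n - r_2) = n(n + 4/3).
Evaluating step by step (a_0 = 1):
  n = 1: D(1) = 1(1 + 4/3) = 7/3; numerator = -3(1) = -3; a_1 = (-3)/(7/3) = -9/7
  n = 2: D(2) = 2(2 + 4/3) = 20/3; numerator = -3(-9/7) = 27/7; a_2 = (27/7)/(20/3) = 81/140
  n = 3: D(3) = 3(3 + 4/3) = 13; numerator = -3(81/140) = -243/140; a_3 = (-243/140)/(13) = -243/1820
  n = 4: D(4) = 4(4 + 4/3) = 64/3; numerator = -3(-243/1820) = 729/1820; a_4 = (729/1820)/(64/3) = 2187/116480

r = -2/3; a_0 = 1; a_1 = -9/7; a_2 = 81/140; a_3 = -243/1820; a_4 = 2187/116480


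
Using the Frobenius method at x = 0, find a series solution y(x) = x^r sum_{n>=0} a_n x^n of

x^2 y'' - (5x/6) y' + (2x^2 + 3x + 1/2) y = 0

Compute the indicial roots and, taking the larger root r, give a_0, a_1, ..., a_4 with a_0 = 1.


Write in Frobenius form y'' + (p(x)/x) y' + (q(x)/x^2) y = 0:
  p(x) = -5/6,  q(x) = 2x^2 + 3x + 1/2.
Indicial equation: r(r-1) + (-5/6) r + (1/2) = 0 -> roots r_1 = 3/2, r_2 = 1/3.
Take r = r_1 = 3/2. Let y(x) = x^r sum_{n>=0} a_n x^n with a_0 = 1.
Substitute y = x^r sum a_n x^n and match x^{r+n}. The recurrence is
  D(n) a_n + 3 a_{n-1} + 2 a_{n-2} = 0,  where D(n) = (r+n)(r+n-1) + (-5/6)(r+n) + (1/2).
  a_n = [-3 a_{n-1} - 2 a_{n-2}] / D(n).
Since the indicial polynomial factors as (r - r_1)(r - r_2), D(n) = (r_1 + n - r_1)(r_1 + n - r_2) = n(n + 7/6).
Evaluating step by step (a_0 = 1):
  n = 1: D(1) = 1(1 + 7/6) = 13/6; numerator = -3(1) = -3; a_1 = (-3)/(13/6) = -18/13
  n = 2: D(2) = 2(2 + 7/6) = 19/3; numerator = -3(-18/13) - 2(1) = 28/13; a_2 = (28/13)/(19/3) = 84/247
  n = 3: D(3) = 3(3 + 7/6) = 25/2; numerator = -3(84/247) - 2(-18/13) = 432/247; a_3 = (432/247)/(25/2) = 864/6175
  n = 4: D(4) = 4(4 + 7/6) = 62/3; numerator = -3(864/6175) - 2(84/247) = -6792/6175; a_4 = (-6792/6175)/(62/3) = -10188/191425

r = 3/2; a_0 = 1; a_1 = -18/13; a_2 = 84/247; a_3 = 864/6175; a_4 = -10188/191425


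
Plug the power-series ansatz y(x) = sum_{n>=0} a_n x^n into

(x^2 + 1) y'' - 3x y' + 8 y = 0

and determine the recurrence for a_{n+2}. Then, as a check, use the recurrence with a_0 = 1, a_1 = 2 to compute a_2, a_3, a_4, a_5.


Substitute y = sum_n a_n x^n.
(1 + 1 x^2) y'' contributes (n+2)(n+1) a_{n+2} + n(n-1) a_n at x^n.
-3 x y'(x) contributes -3 n a_n at x^n.
8 y(x) contributes 8 a_n at x^n.
Matching x^n: (n+2)(n+1) a_{n+2} + (n(n-1) - 3 n + 8) a_n = 0.
Thus a_{n+2} = (-n(n-1) + 3 n - 8) / ((n+1)(n+2)) * a_n.

Check with a_0 = 1, a_1 = 2 (apply the recurrence for n = 0, 1, 2, 3): a_0 = 1, a_1 = 2, a_2 = -4, a_3 = -5/3, a_4 = 4/3, a_5 = 5/12.

a_(n+2) = (-n(n-1) + 3 n - 8) / ((n+1)(n+2)) * a_n; check: a_0 = 1, a_1 = 2, a_2 = -4, a_3 = -5/3, a_4 = 4/3, a_5 = 5/12


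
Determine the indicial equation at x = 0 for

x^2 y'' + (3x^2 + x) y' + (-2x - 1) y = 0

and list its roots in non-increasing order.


Divide by x^2 to reach normal form y'' + P_1(x) y' + P_2(x) y = 0 with P_1(x) = 3 + 1/x and P_2(x) = -2/x - 1/x^2.
x = 0 is a singular point because the y'-coefficient 3 + 1/x has a pole at x = 0 and the y-coefficient -2/x - 1/x^2 has a pole at x = 0.
It is a regular singular point because x P_1(x) = p(x) = 3x + 1 and x^2 P_2(x) = q(x) = -2x - 1 are polynomials, hence analytic at x = 0.
p(0) = 1,  q(0) = -1.
Indicial equation: r(r-1) + p(0) r + q(0) = 0, i.e. r^2 + (p(0) - 1) r + q(0) = 0, i.e. r^2 - 1 = 0.
Discriminant: (0)^2 - 4(-1) = 4, so r = (0 ± 2)/2.
Solving: r_1 = 1, r_2 = -1.

indicial: r^2 - 1 = 0; roots r_1 = 1, r_2 = -1


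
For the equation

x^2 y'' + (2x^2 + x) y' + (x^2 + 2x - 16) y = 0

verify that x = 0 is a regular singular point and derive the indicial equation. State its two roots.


Divide by x^2 to reach normal form y'' + P_1(x) y' + P_2(x) y = 0 with P_1(x) = 2 + 1/x and P_2(x) = 1 + 2/x - 16/x^2.
x = 0 is a singular point because the y'-coefficient 2 + 1/x has a pole at x = 0 and the y-coefficient 1 + 2/x - 16/x^2 has a pole at x = 0.
It is a regular singular point because x P_1(x) = p(x) = 2x + 1 and x^2 P_2(x) = q(x) = x^2 + 2x - 16 are polynomials, hence analytic at x = 0.
p(0) = 1,  q(0) = -16.
Indicial equation: r(r-1) + p(0) r + q(0) = 0, i.e. r^2 + (p(0) - 1) r + q(0) = 0, i.e. r^2 - 16 = 0.
Discriminant: (0)^2 - 4(-16) = 64, so r = (0 ± 8)/2.
Solving: r_1 = 4, r_2 = -4.

indicial: r^2 - 16 = 0; roots r_1 = 4, r_2 = -4


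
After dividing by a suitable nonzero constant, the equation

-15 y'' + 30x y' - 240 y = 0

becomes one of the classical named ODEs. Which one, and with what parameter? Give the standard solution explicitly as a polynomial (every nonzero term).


All three coefficients share the factor -15; dividing through by -15 gives  y'' - 2x y' + 16 y = 0.
This matches the Hermite equation y'' - 2x y' + 2n y = 0 with 2n = 16, so n = 8; the polynomial solution is H_8(x).
With y = sum_k a_k x^k, matching x^k gives (k+2)(k+1) a_{k+2} = 2(k - n) a_k = 2(k - 8) a_k. The right side vanishes at k = 8, so the series with the parity of 8 terminates at degree 8.
Standard normalization: leading coefficient of H_n is 2^n, so a_8 = 2^8 = 256. Work downward with a_k = (k+1)(k+2) a_{k+2} / (2(k - n)):
  a_6 = (7)(8)(256) / (2(6 - 8)) = 14336/(-4) = -3584
  a_4 = (5)(6)(-3584) / (2(4 - 8)) = -107520/(-8) = 13440
  a_2 = (3)(4)(13440) / (2(2 - 8)) = 161280/(-12) = -13440
  a_0 = (1)(2)(-13440) / (2(0 - 8)) = -26880/(-16) = 1680
Hence H_8(x) = 256 x^8 - 3584 x^6 + 13440 x^4 - 13440 x^2 + 1680.

H_8(x); series = 256 x^8 - 3584 x^6 + 13440 x^4 - 13440 x^2 + 1680


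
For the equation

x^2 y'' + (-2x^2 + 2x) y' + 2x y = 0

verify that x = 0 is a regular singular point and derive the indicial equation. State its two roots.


Divide by x^2 to reach normal form y'' + P_1(x) y' + P_2(x) y = 0 with P_1(x) = -2 + 2/x and P_2(x) = 2/x.
x = 0 is a singular point because the y'-coefficient -2 + 2/x has a pole at x = 0 and the y-coefficient 2/x has a pole at x = 0.
It is a regular singular point because x P_1(x) = p(x) = 2 - 2x and x^2 P_2(x) = q(x) = 2x are polynomials, hence analytic at x = 0.
p(0) = 2,  q(0) = 0.
Indicial equation: r(r-1) + p(0) r + q(0) = 0, i.e. r^2 + (p(0) - 1) r + q(0) = 0, i.e. r^2 + 1 r = 0.
Discriminant: (1)^2 - 4(0) = 1, so r = (-1 ± 1)/2.
Solving: r_1 = 0, r_2 = -1.

indicial: r^2 + 1 r = 0; roots r_1 = 0, r_2 = -1


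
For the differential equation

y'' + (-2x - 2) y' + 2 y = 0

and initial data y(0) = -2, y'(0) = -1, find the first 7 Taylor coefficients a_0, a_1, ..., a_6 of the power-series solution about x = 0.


Ansatz: y(x) = sum_{n>=0} a_n x^n, so y'(x) = sum_{n>=1} n a_n x^(n-1) and y''(x) = sum_{n>=2} n(n-1) a_n x^(n-2).
Substitute into P(x) y'' + Q(x) y' + R(x) y = 0 with P(x) = 1, Q(x) = -2x - 2, R(x) = 2, and match powers of x.
Initial conditions: a_0 = -2, a_1 = -1.
Setting the coefficient of each power of x to zero and solving order by order (substituting the coefficients already found):
  x^0: 2 a_2 - 2 a_1 + 2 a_0 = 0  ->  2 a_2 = 2 a_1 - 2 a_0 = 2  ->  a_2 = 1
  x^1: 6 a_3 - 4 a_2 = 0  ->  6 a_3 = 4 a_2 = 4  ->  a_3 = 2/3
  x^2: 12 a_4 - 6 a_3 - 2 a_2 = 0  ->  12 a_4 = 6 a_3 + 2 a_2 = 6  ->  a_4 = 1/2
  x^3: 20 a_5 - 8 a_4 - 4 a_3 = 0  ->  20 a_5 = 8 a_4 + 4 a_3 = 20/3  ->  a_5 = 1/3
  x^4: 30 a_6 - 10 a_5 - 6 a_4 = 0  ->  30 a_6 = 10 a_5 + 6 a_4 = 19/3  ->  a_6 = 19/90
Truncated series: y(x) = -2 - x + x^2 + (2/3) x^3 + (1/2) x^4 + (1/3) x^5 + (19/90) x^6 + O(x^7).

a_0 = -2; a_1 = -1; a_2 = 1; a_3 = 2/3; a_4 = 1/2; a_5 = 1/3; a_6 = 19/90


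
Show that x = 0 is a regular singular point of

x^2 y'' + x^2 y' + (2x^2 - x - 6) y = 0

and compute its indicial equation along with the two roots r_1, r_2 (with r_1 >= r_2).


Divide by x^2 to reach normal form y'' + P_1(x) y' + P_2(x) y = 0 with P_1(x) = 1 and P_2(x) = 2 - 1/x - 6/x^2.
x = 0 is a singular point because the y-coefficient 2 - 1/x - 6/x^2 has a pole at x = 0.
It is a regular singular point because x P_1(x) = p(x) = x and x^2 P_2(x) = q(x) = 2x^2 - x - 6 are polynomials, hence analytic at x = 0.
p(0) = 0,  q(0) = -6.
Indicial equation: r(r-1) + p(0) r + q(0) = 0, i.e. r^2 + (p(0) - 1) r + q(0) = 0, i.e. r^2 - 1 r - 6 = 0.
Discriminant: (-1)^2 - 4(-6) = 25, so r = (1 ± 5)/2.
Solving: r_1 = 3, r_2 = -2.

indicial: r^2 - 1 r - 6 = 0; roots r_1 = 3, r_2 = -2


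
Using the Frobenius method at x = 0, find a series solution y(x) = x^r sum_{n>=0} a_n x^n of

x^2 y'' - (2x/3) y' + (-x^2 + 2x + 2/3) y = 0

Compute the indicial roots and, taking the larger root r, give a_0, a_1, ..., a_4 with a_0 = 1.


Write in Frobenius form y'' + (p(x)/x) y' + (q(x)/x^2) y = 0:
  p(x) = -2/3,  q(x) = -x^2 + 2x + 2/3.
Indicial equation: r(r-1) + (-2/3) r + (2/3) = 0 -> roots r_1 = 1, r_2 = 2/3.
Take r = r_1 = 1. Let y(x) = x^r sum_{n>=0} a_n x^n with a_0 = 1.
Substitute y = x^r sum a_n x^n and match x^{r+n}. The recurrence is
  D(n) a_n + 2 a_{n-1} - 1 a_{n-2} = 0,  where D(n) = (r+n)(r+n-1) + (-2/3)(r+n) + (2/3).
  a_n = [-2 a_{n-1} + 1 a_{n-2}] / D(n).
Since the indicial polynomial factors as (r - r_1)(r - r_2), D(n) = (r_1 + n - r_1)(r_1 + n - r_2) = n(n + 1/3).
Evaluating step by step (a_0 = 1):
  n = 1: D(1) = 1(1 + 1/3) = 4/3; numerator = -2(1) = -2; a_1 = (-2)/(4/3) = -3/2
  n = 2: D(2) = 2(2 + 1/3) = 14/3; numerator = -2(-3/2) + 1(1) = 4; a_2 = (4)/(14/3) = 6/7
  n = 3: D(3) = 3(3 + 1/3) = 10; numerator = -2(6/7) + 1(-3/2) = -45/14; a_3 = (-45/14)/(10) = -9/28
  n = 4: D(4) = 4(4 + 1/3) = 52/3; numerator = -2(-9/28) + 1(6/7) = 3/2; a_4 = (3/2)/(52/3) = 9/104

r = 1; a_0 = 1; a_1 = -3/2; a_2 = 6/7; a_3 = -9/28; a_4 = 9/104


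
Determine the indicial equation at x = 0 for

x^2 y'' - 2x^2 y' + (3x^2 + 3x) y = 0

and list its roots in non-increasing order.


Divide by x^2 to reach normal form y'' + P_1(x) y' + P_2(x) y = 0 with P_1(x) = -2 and P_2(x) = 3 + 3/x.
x = 0 is a singular point because the y-coefficient 3 + 3/x has a pole at x = 0.
It is a regular singular point because x P_1(x) = p(x) = -2x and x^2 P_2(x) = q(x) = 3x^2 + 3x are polynomials, hence analytic at x = 0.
p(0) = 0,  q(0) = 0.
Indicial equation: r(r-1) + p(0) r + q(0) = 0, i.e. r^2 + (p(0) - 1) r + q(0) = 0, i.e. r^2 - 1 r = 0.
Discriminant: (-1)^2 - 4(0) = 1, so r = (1 ± 1)/2.
Solving: r_1 = 1, r_2 = 0.

indicial: r^2 - 1 r = 0; roots r_1 = 1, r_2 = 0


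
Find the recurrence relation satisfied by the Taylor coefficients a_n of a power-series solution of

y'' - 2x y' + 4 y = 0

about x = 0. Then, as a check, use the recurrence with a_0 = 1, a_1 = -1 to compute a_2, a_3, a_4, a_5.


Substitute y = sum_n a_n x^n.
y''(x) has coefficient (n+2)(n+1) a_{n+2} at x^n;
-2 x y'(x) has coefficient -2 n a_n at x^n (shift);
4 y(x) has coefficient 4 a_n at x^n.
Matching x^n: (n+2)(n+1) a_{n+2} + (-2n + 4) a_n = 0.
Thus a_{n+2} = (2n - 4) / ((n+1)(n+2)) * a_n.

Check with a_0 = 1, a_1 = -1 (apply the recurrence for n = 0, 1, 2, 3): a_0 = 1, a_1 = -1, a_2 = -2, a_3 = 1/3, a_4 = 0, a_5 = 1/30.

a_(n+2) = (2n - 4) / ((n+1)(n+2)) * a_n; check: a_0 = 1, a_1 = -1, a_2 = -2, a_3 = 1/3, a_4 = 0, a_5 = 1/30


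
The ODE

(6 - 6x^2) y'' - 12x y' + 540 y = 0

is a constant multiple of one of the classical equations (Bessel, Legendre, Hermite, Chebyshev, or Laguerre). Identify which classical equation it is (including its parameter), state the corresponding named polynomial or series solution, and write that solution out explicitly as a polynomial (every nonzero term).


All three coefficients share the factor 6; dividing through by 6 gives  (1 - x^2) y'' - 2x y' + 90 y = 0.
This matches the Legendre equation (1 - x^2) y'' - 2x y' + n(n+1) y = 0 (note the -2x y' term) with n(n+1) = 90, so n = 9; the polynomial solution is P_9(x).
With y = sum_k a_k x^k, matching x^k gives (k+2)(k+1) a_{k+2} = [k(k+1) - n(n+1)] a_k = (k - 9)(k + 10) a_k. The right side vanishes at k = 9, so the series with the parity of 9 terminates at degree 9.
Standard normalization (P_n(1) = 1): leading coefficient (2n)!/(2^n (n!)^2) = 6402373705728000/(512*131681894400) = 12155/128, so a_9 = 12155/128. Work downward with a_k = (k+1)(k+2) a_{k+2} / ((k - 9)(k + 10)):
  a_7 = (8)(9)(12155/128) / ((7 - 9)(7 + 10)) = (109395/16)/(-34) = -6435/32
  a_5 = (6)(7)(-6435/32) / ((5 - 9)(5 + 10)) = (-135135/16)/(-60) = 9009/64
  a_3 = (4)(5)(9009/64) / ((3 - 9)(3 + 10)) = (45045/16)/(-78) = -1155/32
  a_1 = (2)(3)(-1155/32) / ((1 - 9)(1 + 10)) = (-3465/16)/(-88) = 315/128
Hence P_9(x) = 12155 x^9/128 - 6435 x^7/32 + 9009 x^5/64 - 1155 x^3/32 + 315 x/128.

P_9(x); series = 12155 x^9/128 - 6435 x^7/32 + 9009 x^5/64 - 1155 x^3/32 + 315 x/128


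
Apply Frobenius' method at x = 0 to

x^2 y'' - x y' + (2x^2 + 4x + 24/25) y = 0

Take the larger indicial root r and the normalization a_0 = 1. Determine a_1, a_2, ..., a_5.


Write in Frobenius form y'' + (p(x)/x) y' + (q(x)/x^2) y = 0:
  p(x) = -1,  q(x) = 2x^2 + 4x + 24/25.
Indicial equation: r(r-1) + (-1) r + (24/25) = 0 -> roots r_1 = 6/5, r_2 = 4/5.
Take r = r_1 = 6/5. Let y(x) = x^r sum_{n>=0} a_n x^n with a_0 = 1.
Substitute y = x^r sum a_n x^n and match x^{r+n}. The recurrence is
  D(n) a_n + 4 a_{n-1} + 2 a_{n-2} = 0,  where D(n) = (r+n)(r+n-1) + (-1)(r+n) + (24/25).
  a_n = [-4 a_{n-1} - 2 a_{n-2}] / D(n).
Since the indicial polynomial factors as (r - r_1)(r - r_2), D(n) = (r_1 + n - r_1)(r_1 + n - r_2) = n(n + 2/5).
Evaluating step by step (a_0 = 1):
  n = 1: D(1) = 1(1 + 2/5) = 7/5; numerator = -4(1) = -4; a_1 = (-4)/(7/5) = -20/7
  n = 2: D(2) = 2(2 + 2/5) = 24/5; numerator = -4(-20/7) - 2(1) = 66/7; a_2 = (66/7)/(24/5) = 55/28
  n = 3: D(3) = 3(3 + 2/5) = 51/5; numerator = -4(55/28) - 2(-20/7) = -15/7; a_3 = (-15/7)/(51/5) = -25/119
  n = 4: D(4) = 4(4 + 2/5) = 88/5; numerator = -4(-25/119) - 2(55/28) = -105/34; a_4 = (-105/34)/(88/5) = -525/2992
  n = 5: D(5) = 5(5 + 2/5) = 27; numerator = -4(-525/2992) - 2(-25/119) = 5875/5236; a_5 = (5875/5236)/(27) = 5875/141372

r = 6/5; a_0 = 1; a_1 = -20/7; a_2 = 55/28; a_3 = -25/119; a_4 = -525/2992; a_5 = 5875/141372


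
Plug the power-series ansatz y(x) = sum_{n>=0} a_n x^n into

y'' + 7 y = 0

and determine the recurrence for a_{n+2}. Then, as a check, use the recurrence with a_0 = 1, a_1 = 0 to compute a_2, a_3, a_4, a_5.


Substitute y = sum_n a_n x^n into y'' + (const) y = 0.
y''(x) = sum_{n>=0} (n+2)(n+1) a_{n+2} x^n.
The ODE becomes sum_n [(n+2)(n+1) a_{n+2} + 7 a_n] x^n = 0.
Setting each coefficient to zero gives the recurrence:
  (n+2)(n+1) a_{n+2} + 7 a_n = 0,
  a_{n+2} = -7 / ((n+1)(n+2)) a_n.

Check with a_0 = 1, a_1 = 0 (apply the recurrence for n = 0, 1, 2, 3): a_0 = 1, a_1 = 0, a_2 = -7/2, a_3 = 0, a_4 = 49/24, a_5 = 0.

a_{n+2} = -7/((n+1)(n+2)) * a_n; check: a_0 = 1, a_1 = 0, a_2 = -7/2, a_3 = 0, a_4 = 49/24, a_5 = 0


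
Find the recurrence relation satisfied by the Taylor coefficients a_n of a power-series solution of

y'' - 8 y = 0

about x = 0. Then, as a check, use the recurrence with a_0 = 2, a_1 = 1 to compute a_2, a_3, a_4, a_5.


Substitute y = sum_n a_n x^n into y'' + (const) y = 0.
y''(x) = sum_{n>=0} (n+2)(n+1) a_{n+2} x^n.
The ODE becomes sum_n [(n+2)(n+1) a_{n+2} - 8 a_n] x^n = 0.
Setting each coefficient to zero gives the recurrence:
  (n+2)(n+1) a_{n+2} - 8 a_n = 0,
  a_{n+2} = 8 / ((n+1)(n+2)) a_n.

Check with a_0 = 2, a_1 = 1 (apply the recurrence for n = 0, 1, 2, 3): a_0 = 2, a_1 = 1, a_2 = 8, a_3 = 4/3, a_4 = 16/3, a_5 = 8/15.

a_{n+2} = 8/((n+1)(n+2)) * a_n; check: a_0 = 2, a_1 = 1, a_2 = 8, a_3 = 4/3, a_4 = 16/3, a_5 = 8/15


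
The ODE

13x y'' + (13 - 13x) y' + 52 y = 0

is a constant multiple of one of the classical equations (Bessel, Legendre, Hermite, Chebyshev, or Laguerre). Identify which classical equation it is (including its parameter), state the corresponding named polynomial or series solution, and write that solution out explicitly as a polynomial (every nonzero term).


All three coefficients share the factor 13; dividing through by 13 gives  x y'' + (1 - x) y' + 4 y = 0.
This matches the Laguerre equation x y'' + (1 - x) y' + n y = 0 with n = 4; the polynomial solution is L_4(x).
With y = sum_k a_k x^k, matching x^k gives (k+1)k a_{k+1} + (k+1) a_{k+1} - k a_k + n a_k = 0, i.e. (k+1)^2 a_{k+1} = (k - n) a_k = (k - 4) a_k. The right side vanishes at k = 4, so the series terminates at degree 4.
Standard normalization L_n(0) = 1 gives a_0 = 1. Work upward with a_{k+1} = (k - 4) a_k / (k+1)^2:
  a_1 = (0 - 4)(1) / 1^2 = -4/1 = -4
  a_2 = (1 - 4)(-4) / 2^2 = 12/4 = 3
  a_3 = (2 - 4)(3) / 3^2 = -6/9 = -2/3
  a_4 = (3 - 4)(-2/3) / 4^2 = (2/3)/16 = 1/24
Hence L_4(x) = x^4/24 - 2 x^3/3 + 3 x^2 - 4 x + 1.

L_4(x); series = x^4/24 - 2 x^3/3 + 3 x^2 - 4 x + 1


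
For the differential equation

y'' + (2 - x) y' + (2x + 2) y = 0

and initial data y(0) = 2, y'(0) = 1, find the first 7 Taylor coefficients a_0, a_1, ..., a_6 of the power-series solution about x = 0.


Ansatz: y(x) = sum_{n>=0} a_n x^n, so y'(x) = sum_{n>=1} n a_n x^(n-1) and y''(x) = sum_{n>=2} n(n-1) a_n x^(n-2).
Substitute into P(x) y'' + Q(x) y' + R(x) y = 0 with P(x) = 1, Q(x) = 2 - x, R(x) = 2x + 2, and match powers of x.
Initial conditions: a_0 = 2, a_1 = 1.
Setting the coefficient of each power of x to zero and solving order by order (substituting the coefficients already found):
  x^0: 2 a_2 + 2 a_1 + 2 a_0 = 0  ->  2 a_2 = -2 a_1 - 2 a_0 = -6  ->  a_2 = -3
  x^1: 6 a_3 + 4 a_2 + a_1 + 2 a_0 = 0  ->  6 a_3 = -4 a_2 - a_1 - 2 a_0 = 7  ->  a_3 = 7/6
  x^2: 12 a_4 + 6 a_3 + 2 a_1 = 0  ->  12 a_4 = -6 a_3 - 2 a_1 = -9  ->  a_4 = -3/4
  x^3: 20 a_5 + 8 a_4 - a_3 + 2 a_2 = 0  ->  20 a_5 = -8 a_4 + a_3 - 2 a_2 = 79/6  ->  a_5 = 79/120
  x^4: 30 a_6 + 10 a_5 - 2 a_4 + 2 a_3 = 0  ->  30 a_6 = -10 a_5 + 2 a_4 - 2 a_3 = -125/12  ->  a_6 = -25/72
Truncated series: y(x) = 2 + x - 3 x^2 + (7/6) x^3 - (3/4) x^4 + (79/120) x^5 - (25/72) x^6 + O(x^7).

a_0 = 2; a_1 = 1; a_2 = -3; a_3 = 7/6; a_4 = -3/4; a_5 = 79/120; a_6 = -25/72


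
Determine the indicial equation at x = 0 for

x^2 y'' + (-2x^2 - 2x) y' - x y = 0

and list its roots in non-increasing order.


Divide by x^2 to reach normal form y'' + P_1(x) y' + P_2(x) y = 0 with P_1(x) = -2 - 2/x and P_2(x) = -1/x.
x = 0 is a singular point because the y'-coefficient -2 - 2/x has a pole at x = 0 and the y-coefficient -1/x has a pole at x = 0.
It is a regular singular point because x P_1(x) = p(x) = -2x - 2 and x^2 P_2(x) = q(x) = -x are polynomials, hence analytic at x = 0.
p(0) = -2,  q(0) = 0.
Indicial equation: r(r-1) + p(0) r + q(0) = 0, i.e. r^2 + (p(0) - 1) r + q(0) = 0, i.e. r^2 - 3 r = 0.
Discriminant: (-3)^2 - 4(0) = 9, so r = (3 ± 3)/2.
Solving: r_1 = 3, r_2 = 0.

indicial: r^2 - 3 r = 0; roots r_1 = 3, r_2 = 0


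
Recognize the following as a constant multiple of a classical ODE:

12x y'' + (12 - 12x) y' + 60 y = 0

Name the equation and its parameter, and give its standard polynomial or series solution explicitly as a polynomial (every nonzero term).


All three coefficients share the factor 12; dividing through by 12 gives  x y'' + (1 - x) y' + 5 y = 0.
This matches the Laguerre equation x y'' + (1 - x) y' + n y = 0 with n = 5; the polynomial solution is L_5(x).
With y = sum_k a_k x^k, matching x^k gives (k+1)k a_{k+1} + (k+1) a_{k+1} - k a_k + n a_k = 0, i.e. (k+1)^2 a_{k+1} = (k - n) a_k = (k - 5) a_k. The right side vanishes at k = 5, so the series terminates at degree 5.
Standard normalization L_n(0) = 1 gives a_0 = 1. Work upward with a_{k+1} = (k - 5) a_k / (k+1)^2:
  a_1 = (0 - 5)(1) / 1^2 = -5/1 = -5
  a_2 = (1 - 5)(-5) / 2^2 = 20/4 = 5
  a_3 = (2 - 5)(5) / 3^2 = -15/9 = -5/3
  a_4 = (3 - 5)(-5/3) / 4^2 = (10/3)/16 = 5/24
  a_5 = (4 - 5)(5/24) / 5^2 = (-5/24)/25 = -1/120
Hence L_5(x) = -x^5/120 + 5 x^4/24 - 5 x^3/3 + 5 x^2 - 5 x + 1.

L_5(x); series = -x^5/120 + 5 x^4/24 - 5 x^3/3 + 5 x^2 - 5 x + 1


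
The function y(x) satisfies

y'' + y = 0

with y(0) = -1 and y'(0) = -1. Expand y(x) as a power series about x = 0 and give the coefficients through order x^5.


Ansatz: y(x) = sum_{n>=0} a_n x^n, so y'(x) = sum_{n>=1} n a_n x^(n-1) and y''(x) = sum_{n>=2} n(n-1) a_n x^(n-2).
Substitute into P(x) y'' + Q(x) y' + R(x) y = 0 with P(x) = 1, Q(x) = 0, R(x) = 1, and match powers of x.
Initial conditions: a_0 = -1, a_1 = -1.
Setting the coefficient of each power of x to zero and solving order by order (substituting the coefficients already found):
  x^0: 2 a_2 + a_0 = 0  ->  2 a_2 = -a_0 = 1  ->  a_2 = 1/2
  x^1: 6 a_3 + a_1 = 0  ->  6 a_3 = -a_1 = 1  ->  a_3 = 1/6
  x^2: 12 a_4 + a_2 = 0  ->  12 a_4 = -a_2 = -1/2  ->  a_4 = -1/24
  x^3: 20 a_5 + a_3 = 0  ->  20 a_5 = -a_3 = -1/6  ->  a_5 = -1/120
Truncated series: y(x) = -1 - x + (1/2) x^2 + (1/6) x^3 - (1/24) x^4 - (1/120) x^5 + O(x^6).

a_0 = -1; a_1 = -1; a_2 = 1/2; a_3 = 1/6; a_4 = -1/24; a_5 = -1/120


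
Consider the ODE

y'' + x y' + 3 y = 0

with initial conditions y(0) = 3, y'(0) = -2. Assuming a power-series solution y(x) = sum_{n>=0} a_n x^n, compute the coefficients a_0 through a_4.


Ansatz: y(x) = sum_{n>=0} a_n x^n, so y'(x) = sum_{n>=1} n a_n x^(n-1) and y''(x) = sum_{n>=2} n(n-1) a_n x^(n-2).
Substitute into P(x) y'' + Q(x) y' + R(x) y = 0 with P(x) = 1, Q(x) = x, R(x) = 3, and match powers of x.
Initial conditions: a_0 = 3, a_1 = -2.
Setting the coefficient of each power of x to zero and solving order by order (substituting the coefficients already found):
  x^0: 2 a_2 + 3 a_0 = 0  ->  2 a_2 = -3 a_0 = -9  ->  a_2 = -9/2
  x^1: 6 a_3 + 4 a_1 = 0  ->  6 a_3 = -4 a_1 = 8  ->  a_3 = 4/3
  x^2: 12 a_4 + 5 a_2 = 0  ->  12 a_4 = -5 a_2 = 45/2  ->  a_4 = 15/8
Truncated series: y(x) = 3 - 2 x - (9/2) x^2 + (4/3) x^3 + (15/8) x^4 + O(x^5).

a_0 = 3; a_1 = -2; a_2 = -9/2; a_3 = 4/3; a_4 = 15/8


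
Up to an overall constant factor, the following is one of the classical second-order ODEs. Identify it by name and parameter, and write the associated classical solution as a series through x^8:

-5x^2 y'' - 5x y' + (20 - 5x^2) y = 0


All three coefficients share the factor -5; dividing through by -5 gives  x^2 y'' + x y' + (x^2 - 4) y = 0.
This matches the Bessel equation x^2 y'' + x y' + (x^2 - nu^2) y = 0 with nu^2 = 4, so nu = 2; the solution bounded at x = 0 is J_2(x).
Frobenius at x = 0: indicial roots ±nu; for r = nu the recurrence k(k + 2nu) c_k = -c_{k-2} gives the standard series J_nu(x) = sum_{k>=0} (-1)^k / (k! (k+nu)!) (x/2)^(2k+nu). Evaluate the first 4 terms:
  k = 0: (-1)^0 / (0! * 2! * 2^2) x^2 = 1/(1*2*4) x^2 = (1/8) x^2
  k = 1: (-1)^1 / (1! * 3! * 2^4) x^4 = -1/(1*6*16) x^4 = (-1/96) x^4
  k = 2: (-1)^2 / (2! * 4! * 2^6) x^6 = 1/(2*24*64) x^6 = (1/3072) x^6
  k = 3: (-1)^3 / (3! * 5! * 2^8) x^8 = -1/(6*120*256) x^8 = (-1/184320) x^8
Hence J_2(x) = -x^8/184320 + x^6/3072 - x^4/96 + x^2/8 + ....

J_2(x); series = -x^8/184320 + x^6/3072 - x^4/96 + x^2/8


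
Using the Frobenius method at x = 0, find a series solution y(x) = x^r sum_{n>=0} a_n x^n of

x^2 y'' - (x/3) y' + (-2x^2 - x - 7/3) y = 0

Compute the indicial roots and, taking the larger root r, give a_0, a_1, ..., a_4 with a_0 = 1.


Write in Frobenius form y'' + (p(x)/x) y' + (q(x)/x^2) y = 0:
  p(x) = -1/3,  q(x) = -2x^2 - x - 7/3.
Indicial equation: r(r-1) + (-1/3) r + (-7/3) = 0 -> roots r_1 = 7/3, r_2 = -1.
Take r = r_1 = 7/3. Let y(x) = x^r sum_{n>=0} a_n x^n with a_0 = 1.
Substitute y = x^r sum a_n x^n and match x^{r+n}. The recurrence is
  D(n) a_n - 1 a_{n-1} - 2 a_{n-2} = 0,  where D(n) = (r+n)(r+n-1) + (-1/3)(r+n) + (-7/3).
  a_n = [1 a_{n-1} + 2 a_{n-2}] / D(n).
Since the indicial polynomial factors as (r - r_1)(r - r_2), D(n) = (r_1 + n - r_1)(r_1 + n - r_2) = n(n + 10/3).
Evaluating step by step (a_0 = 1):
  n = 1: D(1) = 1(1 + 10/3) = 13/3; numerator = 1(1) = 1; a_1 = (1)/(13/3) = 3/13
  n = 2: D(2) = 2(2 + 10/3) = 32/3; numerator = 1(3/13) + 2(1) = 29/13; a_2 = (29/13)/(32/3) = 87/416
  n = 3: D(3) = 3(3 + 10/3) = 19; numerator = 1(87/416) + 2(3/13) = 279/416; a_3 = (279/416)/(19) = 279/7904
  n = 4: D(4) = 4(4 + 10/3) = 88/3; numerator = 1(279/7904) + 2(87/416) = 3585/7904; a_4 = (3585/7904)/(88/3) = 10755/695552

r = 7/3; a_0 = 1; a_1 = 3/13; a_2 = 87/416; a_3 = 279/7904; a_4 = 10755/695552


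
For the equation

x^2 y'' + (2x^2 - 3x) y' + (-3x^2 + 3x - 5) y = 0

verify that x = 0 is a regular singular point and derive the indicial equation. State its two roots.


Divide by x^2 to reach normal form y'' + P_1(x) y' + P_2(x) y = 0 with P_1(x) = 2 - 3/x and P_2(x) = -3 + 3/x - 5/x^2.
x = 0 is a singular point because the y'-coefficient 2 - 3/x has a pole at x = 0 and the y-coefficient -3 + 3/x - 5/x^2 has a pole at x = 0.
It is a regular singular point because x P_1(x) = p(x) = 2x - 3 and x^2 P_2(x) = q(x) = -3x^2 + 3x - 5 are polynomials, hence analytic at x = 0.
p(0) = -3,  q(0) = -5.
Indicial equation: r(r-1) + p(0) r + q(0) = 0, i.e. r^2 + (p(0) - 1) r + q(0) = 0, i.e. r^2 - 4 r - 5 = 0.
Discriminant: (-4)^2 - 4(-5) = 36, so r = (4 ± 6)/2.
Solving: r_1 = 5, r_2 = -1.

indicial: r^2 - 4 r - 5 = 0; roots r_1 = 5, r_2 = -1


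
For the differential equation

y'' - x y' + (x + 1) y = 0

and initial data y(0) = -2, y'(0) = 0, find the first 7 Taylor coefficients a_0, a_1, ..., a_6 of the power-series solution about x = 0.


Ansatz: y(x) = sum_{n>=0} a_n x^n, so y'(x) = sum_{n>=1} n a_n x^(n-1) and y''(x) = sum_{n>=2} n(n-1) a_n x^(n-2).
Substitute into P(x) y'' + Q(x) y' + R(x) y = 0 with P(x) = 1, Q(x) = -x, R(x) = x + 1, and match powers of x.
Initial conditions: a_0 = -2, a_1 = 0.
Setting the coefficient of each power of x to zero and solving order by order (substituting the coefficients already found):
  x^0: 2 a_2 + a_0 = 0  ->  2 a_2 = -a_0 = 2  ->  a_2 = 1
  x^1: 6 a_3 + a_0 = 0  ->  6 a_3 = -a_0 = 2  ->  a_3 = 1/3
  x^2: 12 a_4 - a_2 + a_1 = 0  ->  12 a_4 = a_2 - a_1 = 1  ->  a_4 = 1/12
  x^3: 20 a_5 - 2 a_3 + a_2 = 0  ->  20 a_5 = 2 a_3 - a_2 = -1/3  ->  a_5 = -1/60
  x^4: 30 a_6 - 3 a_4 + a_3 = 0  ->  30 a_6 = 3 a_4 - a_3 = -1/12  ->  a_6 = -1/360
Truncated series: y(x) = -2 + x^2 + (1/3) x^3 + (1/12) x^4 - (1/60) x^5 - (1/360) x^6 + O(x^7).

a_0 = -2; a_1 = 0; a_2 = 1; a_3 = 1/3; a_4 = 1/12; a_5 = -1/60; a_6 = -1/360


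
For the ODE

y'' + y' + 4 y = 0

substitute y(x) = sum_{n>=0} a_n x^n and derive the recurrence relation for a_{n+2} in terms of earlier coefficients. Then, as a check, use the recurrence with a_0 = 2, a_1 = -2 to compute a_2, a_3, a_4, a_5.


Substitute y = sum_n a_n x^n.
y''(x) has coefficient (n+2)(n+1) a_{n+2} at x^n;
y'(x) has coefficient (n+1) a_{n+1} at x^n;
4 y(x) has coefficient 4 a_n at x^n.
Matching x^n: (n+2)(n+1) a_{n+2} + (n+1) a_{n+1} + 4 a_n = 0.
Thus a_{n+2} = [-(n+1) a_{n+1} - 4 a_n] / ((n+1)(n+2)).

Check with a_0 = 2, a_1 = -2 (apply the recurrence for n = 0, 1, 2, 3): a_0 = 2, a_1 = -2, a_2 = -3, a_3 = 7/3, a_4 = 5/12, a_5 = -11/20.

a_(n+2) = [-(n+1) a_(n+1) - 4 a_n] / ((n+1)(n+2)); check: a_0 = 2, a_1 = -2, a_2 = -3, a_3 = 7/3, a_4 = 5/12, a_5 = -11/20


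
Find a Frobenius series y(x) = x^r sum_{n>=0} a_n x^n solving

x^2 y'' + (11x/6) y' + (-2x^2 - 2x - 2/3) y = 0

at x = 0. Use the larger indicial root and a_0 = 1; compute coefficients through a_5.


Write in Frobenius form y'' + (p(x)/x) y' + (q(x)/x^2) y = 0:
  p(x) = 11/6,  q(x) = -2x^2 - 2x - 2/3.
Indicial equation: r(r-1) + (11/6) r + (-2/3) = 0 -> roots r_1 = 1/2, r_2 = -4/3.
Take r = r_1 = 1/2. Let y(x) = x^r sum_{n>=0} a_n x^n with a_0 = 1.
Substitute y = x^r sum a_n x^n and match x^{r+n}. The recurrence is
  D(n) a_n - 2 a_{n-1} - 2 a_{n-2} = 0,  where D(n) = (r+n)(r+n-1) + (11/6)(r+n) + (-2/3).
  a_n = [2 a_{n-1} + 2 a_{n-2}] / D(n).
Since the indicial polynomial factors as (r - r_1)(r - r_2), D(n) = (r_1 + n - r_1)(r_1 + n - r_2) = n(n + 11/6).
Evaluating step by step (a_0 = 1):
  n = 1: D(1) = 1(1 + 11/6) = 17/6; numerator = 2(1) = 2; a_1 = (2)/(17/6) = 12/17
  n = 2: D(2) = 2(2 + 11/6) = 23/3; numerator = 2(12/17) + 2(1) = 58/17; a_2 = (58/17)/(23/3) = 174/391
  n = 3: D(3) = 3(3 + 11/6) = 29/2; numerator = 2(174/391) + 2(12/17) = 900/391; a_3 = (900/391)/(29/2) = 1800/11339
  n = 4: D(4) = 4(4 + 11/6) = 70/3; numerator = 2(1800/11339) + 2(174/391) = 13692/11339; a_4 = (13692/11339)/(70/3) = 2934/56695
  n = 5: D(5) = 5(5 + 11/6) = 205/6; numerator = 2(2934/56695) + 2(1800/11339) = 1404/3335; a_5 = (1404/3335)/(205/6) = 8424/683675

r = 1/2; a_0 = 1; a_1 = 12/17; a_2 = 174/391; a_3 = 1800/11339; a_4 = 2934/56695; a_5 = 8424/683675


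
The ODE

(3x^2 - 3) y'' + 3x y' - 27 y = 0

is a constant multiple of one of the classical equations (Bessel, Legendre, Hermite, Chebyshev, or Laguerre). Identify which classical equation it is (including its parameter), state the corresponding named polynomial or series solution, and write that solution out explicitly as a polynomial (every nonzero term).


All three coefficients share the factor -3; dividing through by -3 gives  (1 - x^2) y'' - x y' + 9 y = 0.
This matches the Chebyshev equation (1 - x^2) y'' - x y' + n^2 y = 0 (note the -x y' term, not -2x y') with n^2 = 9, so n = 3; the polynomial solution is T_3(x).
With y = sum_k a_k x^k, matching x^k gives (k+2)(k+1) a_{k+2} = (k^2 - n^2) a_k = (k - 3)(k + 3) a_k. The right side vanishes at k = 3, so the series with the parity of 3 terminates at degree 3.
Standard normalization: leading coefficient of T_n is 2^(n-1), so a_3 = 2^2 = 4. Work downward with a_k = (k+1)(k+2) a_{k+2} / ((k - 3)(k + 3)):
  a_1 = (2)(3)(4) / ((1 - 3)(1 + 3)) = 24/(-8) = -3
Hence T_3(x) = 4 x^3 - 3 x.

T_3(x); series = 4 x^3 - 3 x


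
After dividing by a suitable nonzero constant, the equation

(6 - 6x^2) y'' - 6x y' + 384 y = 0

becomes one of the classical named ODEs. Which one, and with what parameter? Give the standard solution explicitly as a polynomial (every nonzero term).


All three coefficients share the factor 6; dividing through by 6 gives  (1 - x^2) y'' - x y' + 64 y = 0.
This matches the Chebyshev equation (1 - x^2) y'' - x y' + n^2 y = 0 (note the -x y' term, not -2x y') with n^2 = 64, so n = 8; the polynomial solution is T_8(x).
With y = sum_k a_k x^k, matching x^k gives (k+2)(k+1) a_{k+2} = (k^2 - n^2) a_k = (k - 8)(k + 8) a_k. The right side vanishes at k = 8, so the series with the parity of 8 terminates at degree 8.
Standard normalization: leading coefficient of T_n is 2^(n-1), so a_8 = 2^7 = 128. Work downward with a_k = (k+1)(k+2) a_{k+2} / ((k - 8)(k + 8)):
  a_6 = (7)(8)(128) / ((6 - 8)(6 + 8)) = 7168/(-28) = -256
  a_4 = (5)(6)(-256) / ((4 - 8)(4 + 8)) = -7680/(-48) = 160
  a_2 = (3)(4)(160) / ((2 - 8)(2 + 8)) = 1920/(-60) = -32
  a_0 = (1)(2)(-32) / ((0 - 8)(0 + 8)) = -64/(-64) = 1
Hence T_8(x) = 128 x^8 - 256 x^6 + 160 x^4 - 32 x^2 + 1.

T_8(x); series = 128 x^8 - 256 x^6 + 160 x^4 - 32 x^2 + 1


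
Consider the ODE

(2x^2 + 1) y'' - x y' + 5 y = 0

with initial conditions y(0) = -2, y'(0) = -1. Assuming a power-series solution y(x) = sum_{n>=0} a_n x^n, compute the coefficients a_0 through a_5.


Ansatz: y(x) = sum_{n>=0} a_n x^n, so y'(x) = sum_{n>=1} n a_n x^(n-1) and y''(x) = sum_{n>=2} n(n-1) a_n x^(n-2).
Substitute into P(x) y'' + Q(x) y' + R(x) y = 0 with P(x) = 2x^2 + 1, Q(x) = -x, R(x) = 5, and match powers of x.
Initial conditions: a_0 = -2, a_1 = -1.
Setting the coefficient of each power of x to zero and solving order by order (substituting the coefficients already found):
  x^0: 2 a_2 + 5 a_0 = 0  ->  2 a_2 = -5 a_0 = 10  ->  a_2 = 5
  x^1: 6 a_3 + 4 a_1 = 0  ->  6 a_3 = -4 a_1 = 4  ->  a_3 = 2/3
  x^2: 12 a_4 + 7 a_2 = 0  ->  12 a_4 = -7 a_2 = -35  ->  a_4 = -35/12
  x^3: 20 a_5 + 14 a_3 = 0  ->  20 a_5 = -14 a_3 = -28/3  ->  a_5 = -7/15
Truncated series: y(x) = -2 - x + 5 x^2 + (2/3) x^3 - (35/12) x^4 - (7/15) x^5 + O(x^6).

a_0 = -2; a_1 = -1; a_2 = 5; a_3 = 2/3; a_4 = -35/12; a_5 = -7/15


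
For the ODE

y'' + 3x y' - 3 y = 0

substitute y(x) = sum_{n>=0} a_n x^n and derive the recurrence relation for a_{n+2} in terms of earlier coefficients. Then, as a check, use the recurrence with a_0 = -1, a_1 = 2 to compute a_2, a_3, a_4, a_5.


Substitute y = sum_n a_n x^n.
y''(x) has coefficient (n+2)(n+1) a_{n+2} at x^n;
3 x y'(x) has coefficient 3 n a_n at x^n (shift);
-3 y(x) has coefficient -3 a_n at x^n.
Matching x^n: (n+2)(n+1) a_{n+2} + (3n - 3) a_n = 0.
Thus a_{n+2} = (-3n + 3) / ((n+1)(n+2)) * a_n.

Check with a_0 = -1, a_1 = 2 (apply the recurrence for n = 0, 1, 2, 3): a_0 = -1, a_1 = 2, a_2 = -3/2, a_3 = 0, a_4 = 3/8, a_5 = 0.

a_(n+2) = (-3n + 3) / ((n+1)(n+2)) * a_n; check: a_0 = -1, a_1 = 2, a_2 = -3/2, a_3 = 0, a_4 = 3/8, a_5 = 0


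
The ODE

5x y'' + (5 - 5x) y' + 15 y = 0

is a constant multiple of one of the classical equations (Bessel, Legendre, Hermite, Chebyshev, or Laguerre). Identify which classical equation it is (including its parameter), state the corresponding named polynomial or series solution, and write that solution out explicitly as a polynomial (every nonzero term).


All three coefficients share the factor 5; dividing through by 5 gives  x y'' + (1 - x) y' + 3 y = 0.
This matches the Laguerre equation x y'' + (1 - x) y' + n y = 0 with n = 3; the polynomial solution is L_3(x).
With y = sum_k a_k x^k, matching x^k gives (k+1)k a_{k+1} + (k+1) a_{k+1} - k a_k + n a_k = 0, i.e. (k+1)^2 a_{k+1} = (k - n) a_k = (k - 3) a_k. The right side vanishes at k = 3, so the series terminates at degree 3.
Standard normalization L_n(0) = 1 gives a_0 = 1. Work upward with a_{k+1} = (k - 3) a_k / (k+1)^2:
  a_1 = (0 - 3)(1) / 1^2 = -3/1 = -3
  a_2 = (1 - 3)(-3) / 2^2 = 6/4 = 3/2
  a_3 = (2 - 3)(3/2) / 3^2 = (-3/2)/9 = -1/6
Hence L_3(x) = -x^3/6 + 3 x^2/2 - 3 x + 1.

L_3(x); series = -x^3/6 + 3 x^2/2 - 3 x + 1


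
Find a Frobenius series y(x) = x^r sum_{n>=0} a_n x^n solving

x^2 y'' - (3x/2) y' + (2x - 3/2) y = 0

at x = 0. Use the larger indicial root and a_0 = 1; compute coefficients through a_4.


Write in Frobenius form y'' + (p(x)/x) y' + (q(x)/x^2) y = 0:
  p(x) = -3/2,  q(x) = 2x - 3/2.
Indicial equation: r(r-1) + (-3/2) r + (-3/2) = 0 -> roots r_1 = 3, r_2 = -1/2.
Take r = r_1 = 3. Let y(x) = x^r sum_{n>=0} a_n x^n with a_0 = 1.
Substitute y = x^r sum a_n x^n and match x^{r+n}. The recurrence is
  D(n) a_n + 2 a_{n-1} = 0,  where D(n) = (r+n)(r+n-1) + (-3/2)(r+n) + (-3/2).
  a_n = -2 / D(n) * a_{n-1}.
Since the indicial polynomial factors as (r - r_1)(r - r_2), D(n) = (r_1 + n - r_1)(r_1 + n - r_2) = n(n + 7/2).
Evaluating step by step (a_0 = 1):
  n = 1: D(1) = 1(1 + 7/2) = 9/2; numerator = -2(1) = -2; a_1 = (-2)/(9/2) = -4/9
  n = 2: D(2) = 2(2 + 7/2) = 11; numerator = -2(-4/9) = 8/9; a_2 = (8/9)/(11) = 8/99
  n = 3: D(3) = 3(3 + 7/2) = 39/2; numerator = -2(8/99) = -16/99; a_3 = (-16/99)/(39/2) = -32/3861
  n = 4: D(4) = 4(4 + 7/2) = 30; numerator = -2(-32/3861) = 64/3861; a_4 = (64/3861)/(30) = 32/57915

r = 3; a_0 = 1; a_1 = -4/9; a_2 = 8/99; a_3 = -32/3861; a_4 = 32/57915


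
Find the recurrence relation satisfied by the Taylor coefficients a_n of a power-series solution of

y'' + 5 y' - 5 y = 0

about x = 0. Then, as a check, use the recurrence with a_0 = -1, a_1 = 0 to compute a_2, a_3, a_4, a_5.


Substitute y = sum_n a_n x^n.
y''(x) has coefficient (n+2)(n+1) a_{n+2} at x^n;
5 y'(x) has coefficient 5 (n+1) a_{n+1} at x^n;
-5 y(x) has coefficient -5 a_n at x^n.
Matching x^n: (n+2)(n+1) a_{n+2} + 5 (n+1) a_{n+1} - 5 a_n = 0.
Thus a_{n+2} = [-5 (n+1) a_{n+1} + 5 a_n] / ((n+1)(n+2)).

Check with a_0 = -1, a_1 = 0 (apply the recurrence for n = 0, 1, 2, 3): a_0 = -1, a_1 = 0, a_2 = -5/2, a_3 = 25/6, a_4 = -25/4, a_5 = 175/24.

a_(n+2) = [-5 (n+1) a_(n+1) + 5 a_n] / ((n+1)(n+2)); check: a_0 = -1, a_1 = 0, a_2 = -5/2, a_3 = 25/6, a_4 = -25/4, a_5 = 175/24
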